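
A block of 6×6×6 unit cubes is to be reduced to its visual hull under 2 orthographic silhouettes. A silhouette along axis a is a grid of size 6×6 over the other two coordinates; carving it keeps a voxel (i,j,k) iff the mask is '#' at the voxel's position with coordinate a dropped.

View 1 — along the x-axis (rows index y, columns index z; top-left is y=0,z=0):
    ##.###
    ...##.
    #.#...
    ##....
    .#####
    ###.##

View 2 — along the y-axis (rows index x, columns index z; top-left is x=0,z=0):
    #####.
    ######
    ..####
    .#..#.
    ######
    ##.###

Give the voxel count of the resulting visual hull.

full grid |V| = 216
  1. axis=0 (YZ plane), |mask|=21  ⇒  voxels=126
  2. axis=1 (XZ plane), |mask|=28  ⇒  voxels=99

remaining voxels: 99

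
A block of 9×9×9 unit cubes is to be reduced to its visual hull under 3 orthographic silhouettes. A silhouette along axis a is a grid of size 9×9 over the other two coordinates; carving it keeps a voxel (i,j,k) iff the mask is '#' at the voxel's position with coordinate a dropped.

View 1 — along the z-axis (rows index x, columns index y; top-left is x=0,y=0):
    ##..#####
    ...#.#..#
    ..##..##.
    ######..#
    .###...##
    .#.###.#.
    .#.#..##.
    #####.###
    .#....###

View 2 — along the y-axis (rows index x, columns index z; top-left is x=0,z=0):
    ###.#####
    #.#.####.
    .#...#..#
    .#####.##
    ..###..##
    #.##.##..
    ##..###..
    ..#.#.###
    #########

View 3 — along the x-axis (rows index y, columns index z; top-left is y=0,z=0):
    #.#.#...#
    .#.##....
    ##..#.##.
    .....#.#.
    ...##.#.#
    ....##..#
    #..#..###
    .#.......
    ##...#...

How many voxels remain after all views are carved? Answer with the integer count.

voxel count = 91

initial block: 9^3 = 729
[1] z-view keeps 47 columns → grid now 423
[2] y-view keeps 53 columns → grid now 281
[3] x-view keeps 30 columns → grid now 91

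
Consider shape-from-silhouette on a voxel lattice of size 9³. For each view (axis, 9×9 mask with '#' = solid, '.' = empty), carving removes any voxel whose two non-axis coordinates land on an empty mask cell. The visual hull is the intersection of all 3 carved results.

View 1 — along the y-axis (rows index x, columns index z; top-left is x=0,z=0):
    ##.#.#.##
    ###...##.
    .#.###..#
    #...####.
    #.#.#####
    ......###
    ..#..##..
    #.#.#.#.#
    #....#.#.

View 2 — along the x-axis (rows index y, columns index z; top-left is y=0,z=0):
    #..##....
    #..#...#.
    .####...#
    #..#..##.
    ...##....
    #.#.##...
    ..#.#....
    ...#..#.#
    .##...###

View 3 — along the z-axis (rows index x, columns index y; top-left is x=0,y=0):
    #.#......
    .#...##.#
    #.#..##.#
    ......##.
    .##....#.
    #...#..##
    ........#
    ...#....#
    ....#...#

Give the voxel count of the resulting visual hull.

full grid |V| = 729
step 1: project along y, AND mask (42/81) → |grid| = 378
step 2: project along x, AND mask (31/81) → |grid| = 135
step 3: project along z, AND mask (25/81) → |grid| = 47

|visual hull| = 47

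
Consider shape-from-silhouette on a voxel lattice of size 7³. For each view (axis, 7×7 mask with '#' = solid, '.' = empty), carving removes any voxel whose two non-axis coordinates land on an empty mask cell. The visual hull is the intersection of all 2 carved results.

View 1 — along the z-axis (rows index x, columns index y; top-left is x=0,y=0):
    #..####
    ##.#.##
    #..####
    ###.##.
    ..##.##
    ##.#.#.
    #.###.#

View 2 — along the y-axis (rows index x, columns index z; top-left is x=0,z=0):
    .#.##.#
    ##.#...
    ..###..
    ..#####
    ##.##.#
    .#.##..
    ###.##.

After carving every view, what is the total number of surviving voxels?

initial block: 7^3 = 343
V1 z: intersect with XY mask (33 set) -- 231 left
V2 y: intersect with XZ mask (28 set) -- 132 left

132 voxels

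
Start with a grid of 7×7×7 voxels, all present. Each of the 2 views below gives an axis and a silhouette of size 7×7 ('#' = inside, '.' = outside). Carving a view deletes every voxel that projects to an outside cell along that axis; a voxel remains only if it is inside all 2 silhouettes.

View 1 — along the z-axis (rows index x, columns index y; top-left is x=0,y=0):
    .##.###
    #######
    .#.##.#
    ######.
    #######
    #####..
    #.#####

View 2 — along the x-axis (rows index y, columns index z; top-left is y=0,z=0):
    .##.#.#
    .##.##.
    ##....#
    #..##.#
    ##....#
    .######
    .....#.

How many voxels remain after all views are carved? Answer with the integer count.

142 voxels

start: 7×7×7 = 343 voxels
step 1: project along z, AND mask (40/49) → |grid| = 280
step 2: project along x, AND mask (25/49) → |grid| = 142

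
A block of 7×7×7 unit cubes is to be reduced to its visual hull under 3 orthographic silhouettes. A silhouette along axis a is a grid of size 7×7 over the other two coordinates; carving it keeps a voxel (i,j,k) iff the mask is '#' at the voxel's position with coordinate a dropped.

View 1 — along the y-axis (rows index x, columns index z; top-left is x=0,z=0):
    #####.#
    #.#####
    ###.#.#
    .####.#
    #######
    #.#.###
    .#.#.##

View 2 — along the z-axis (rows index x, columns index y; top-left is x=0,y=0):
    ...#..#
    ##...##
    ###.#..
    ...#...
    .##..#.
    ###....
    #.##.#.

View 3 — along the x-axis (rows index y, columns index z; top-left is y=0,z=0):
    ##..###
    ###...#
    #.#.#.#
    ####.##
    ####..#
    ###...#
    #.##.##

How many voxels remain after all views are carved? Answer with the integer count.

start: 7×7×7 = 343 voxels
after view 1 [y-axis, 38 of 49 cells solid] → remaining = 266
after view 2 [z-axis, 21 of 49 cells solid] → remaining = 113
after view 3 [x-axis, 33 of 49 cells solid] → remaining = 77

|visual hull| = 77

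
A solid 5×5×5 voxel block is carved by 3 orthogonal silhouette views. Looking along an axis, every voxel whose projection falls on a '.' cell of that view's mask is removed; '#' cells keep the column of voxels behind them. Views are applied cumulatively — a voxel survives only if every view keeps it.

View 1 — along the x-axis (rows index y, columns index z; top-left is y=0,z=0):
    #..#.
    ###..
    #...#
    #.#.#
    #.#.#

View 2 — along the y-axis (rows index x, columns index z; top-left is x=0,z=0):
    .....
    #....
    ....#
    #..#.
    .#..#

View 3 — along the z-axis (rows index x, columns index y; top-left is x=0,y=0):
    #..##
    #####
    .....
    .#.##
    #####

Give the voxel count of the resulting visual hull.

initial block: 5^3 = 125
carve view 1 (along x, YZ-mask fill 13/25): 65 voxels remain
carve view 2 (along y, XZ-mask fill 6/25): 18 voxels remain
carve view 3 (along z, XY-mask fill 16/25): 12 voxels remain

12 voxels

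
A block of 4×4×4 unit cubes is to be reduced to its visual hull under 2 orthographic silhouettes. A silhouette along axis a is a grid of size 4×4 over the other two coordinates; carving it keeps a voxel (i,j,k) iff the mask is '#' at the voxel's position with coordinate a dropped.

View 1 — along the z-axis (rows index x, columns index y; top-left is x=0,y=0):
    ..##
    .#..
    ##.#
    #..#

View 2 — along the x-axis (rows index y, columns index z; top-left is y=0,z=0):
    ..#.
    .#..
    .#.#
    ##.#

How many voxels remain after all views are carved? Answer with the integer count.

full grid |V| = 64
after view 1 [z-axis, 8 of 16 cells solid] → remaining = 32
after view 2 [x-axis, 7 of 16 cells solid] → remaining = 15

voxel count = 15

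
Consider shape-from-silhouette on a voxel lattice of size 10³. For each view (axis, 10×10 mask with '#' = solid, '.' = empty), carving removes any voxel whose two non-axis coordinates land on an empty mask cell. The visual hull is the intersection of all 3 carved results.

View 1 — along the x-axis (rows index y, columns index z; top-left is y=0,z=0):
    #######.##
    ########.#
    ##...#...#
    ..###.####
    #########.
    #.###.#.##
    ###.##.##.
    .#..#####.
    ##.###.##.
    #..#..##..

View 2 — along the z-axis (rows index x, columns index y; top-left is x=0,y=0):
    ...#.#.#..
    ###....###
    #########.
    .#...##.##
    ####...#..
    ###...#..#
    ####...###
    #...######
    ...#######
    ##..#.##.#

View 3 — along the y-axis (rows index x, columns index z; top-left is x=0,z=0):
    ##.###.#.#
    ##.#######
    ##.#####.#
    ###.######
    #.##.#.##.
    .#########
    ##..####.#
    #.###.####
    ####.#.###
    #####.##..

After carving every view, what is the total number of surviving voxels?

before carving: 1000 voxels (10×10×10)
  1. axis=0 (YZ plane), |mask|=69  ⇒  voxels=690
  2. axis=2 (XY plane), |mask|=60  ⇒  voxels=412
  3. axis=1 (XZ plane), |mask|=78  ⇒  voxels=320

320 voxels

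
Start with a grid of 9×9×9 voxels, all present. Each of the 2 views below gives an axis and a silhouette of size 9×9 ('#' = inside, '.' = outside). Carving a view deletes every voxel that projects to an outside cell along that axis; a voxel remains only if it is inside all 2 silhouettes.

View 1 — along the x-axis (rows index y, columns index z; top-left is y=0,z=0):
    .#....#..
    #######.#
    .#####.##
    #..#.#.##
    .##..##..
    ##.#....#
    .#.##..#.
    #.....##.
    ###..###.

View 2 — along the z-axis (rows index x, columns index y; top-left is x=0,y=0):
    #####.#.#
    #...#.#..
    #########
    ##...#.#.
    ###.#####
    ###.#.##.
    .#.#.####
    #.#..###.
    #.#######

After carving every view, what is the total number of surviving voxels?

initial block: 9^3 = 729
step 1: project along x, AND mask (43/81) → |grid| = 387
step 2: project along z, AND mask (56/81) → |grid| = 257

|visual hull| = 257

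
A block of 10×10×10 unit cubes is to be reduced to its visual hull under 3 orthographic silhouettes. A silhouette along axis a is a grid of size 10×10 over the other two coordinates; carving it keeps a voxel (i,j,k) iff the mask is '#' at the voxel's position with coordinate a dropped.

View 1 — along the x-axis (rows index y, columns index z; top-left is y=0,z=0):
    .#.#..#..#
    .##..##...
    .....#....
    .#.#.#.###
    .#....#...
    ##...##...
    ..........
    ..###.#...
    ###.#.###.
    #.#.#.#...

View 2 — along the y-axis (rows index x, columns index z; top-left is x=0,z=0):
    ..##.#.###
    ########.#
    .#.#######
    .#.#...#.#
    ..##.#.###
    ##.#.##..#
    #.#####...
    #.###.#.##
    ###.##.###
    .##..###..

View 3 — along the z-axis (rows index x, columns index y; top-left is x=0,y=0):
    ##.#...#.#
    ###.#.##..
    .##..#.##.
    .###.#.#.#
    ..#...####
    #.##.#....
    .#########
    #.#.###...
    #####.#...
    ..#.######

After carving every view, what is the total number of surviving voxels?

before carving: 1000 voxels (10×10×10)
  1. axis=0 (YZ plane), |mask|=36  ⇒  voxels=360
  2. axis=1 (XZ plane), |mask|=65  ⇒  voxels=232
  3. axis=2 (XY plane), |mask|=58  ⇒  voxels=123

123 voxels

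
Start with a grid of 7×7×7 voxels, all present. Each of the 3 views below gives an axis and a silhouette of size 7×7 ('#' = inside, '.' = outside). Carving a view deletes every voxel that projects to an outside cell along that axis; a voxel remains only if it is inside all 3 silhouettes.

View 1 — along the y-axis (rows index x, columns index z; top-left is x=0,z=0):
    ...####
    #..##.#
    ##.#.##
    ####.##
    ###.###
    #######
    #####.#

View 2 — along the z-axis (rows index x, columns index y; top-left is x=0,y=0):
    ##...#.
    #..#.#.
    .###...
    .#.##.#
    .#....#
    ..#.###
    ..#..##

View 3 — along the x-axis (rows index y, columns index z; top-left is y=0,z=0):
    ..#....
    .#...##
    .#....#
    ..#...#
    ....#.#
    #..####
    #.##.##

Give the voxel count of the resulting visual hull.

initial block: 7^3 = 343
after view 1 [y-axis, 38 of 49 cells solid] → remaining = 266
after view 2 [z-axis, 22 of 49 cells solid] → remaining = 121
after view 3 [x-axis, 20 of 49 cells solid] → remaining = 59

voxel count = 59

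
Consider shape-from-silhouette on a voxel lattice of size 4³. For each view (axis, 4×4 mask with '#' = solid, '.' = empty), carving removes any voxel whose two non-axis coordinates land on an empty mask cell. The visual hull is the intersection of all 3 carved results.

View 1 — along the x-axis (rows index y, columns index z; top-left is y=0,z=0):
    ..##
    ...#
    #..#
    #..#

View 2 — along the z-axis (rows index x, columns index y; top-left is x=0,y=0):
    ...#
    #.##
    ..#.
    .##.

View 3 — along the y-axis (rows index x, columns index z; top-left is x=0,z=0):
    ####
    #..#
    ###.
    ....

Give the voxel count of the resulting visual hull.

8 voxels

before carving: 64 voxels (4×4×4)
[1] x-view keeps 7 columns → grid now 28
[2] z-view keeps 7 columns → grid now 13
[3] y-view keeps 9 columns → grid now 8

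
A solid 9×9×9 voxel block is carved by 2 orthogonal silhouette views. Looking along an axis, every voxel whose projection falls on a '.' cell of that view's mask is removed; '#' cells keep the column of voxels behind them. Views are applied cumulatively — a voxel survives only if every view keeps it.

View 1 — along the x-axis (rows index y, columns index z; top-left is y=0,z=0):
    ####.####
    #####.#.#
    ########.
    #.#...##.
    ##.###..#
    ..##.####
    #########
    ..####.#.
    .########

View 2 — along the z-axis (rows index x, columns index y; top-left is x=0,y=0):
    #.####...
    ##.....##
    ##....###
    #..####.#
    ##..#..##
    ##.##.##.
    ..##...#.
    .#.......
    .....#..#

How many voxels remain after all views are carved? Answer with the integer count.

|visual hull| = 249

start: 9×9×9 = 729 voxels
after view 1 [x-axis, 61 of 81 cells solid] → remaining = 549
after view 2 [z-axis, 37 of 81 cells solid] → remaining = 249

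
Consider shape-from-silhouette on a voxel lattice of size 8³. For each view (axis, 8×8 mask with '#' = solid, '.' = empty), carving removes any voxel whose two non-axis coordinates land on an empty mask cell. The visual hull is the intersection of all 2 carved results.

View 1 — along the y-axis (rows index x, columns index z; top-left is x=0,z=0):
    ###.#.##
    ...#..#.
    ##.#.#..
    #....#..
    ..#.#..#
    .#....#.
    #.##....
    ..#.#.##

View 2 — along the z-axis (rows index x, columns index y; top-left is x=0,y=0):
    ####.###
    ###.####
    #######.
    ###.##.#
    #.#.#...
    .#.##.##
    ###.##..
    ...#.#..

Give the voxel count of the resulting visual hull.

voxel count = 138

start: 8×8×8 = 512 voxels
after view 1 [y-axis, 26 of 64 cells solid] → remaining = 208
after view 2 [z-axis, 42 of 64 cells solid] → remaining = 138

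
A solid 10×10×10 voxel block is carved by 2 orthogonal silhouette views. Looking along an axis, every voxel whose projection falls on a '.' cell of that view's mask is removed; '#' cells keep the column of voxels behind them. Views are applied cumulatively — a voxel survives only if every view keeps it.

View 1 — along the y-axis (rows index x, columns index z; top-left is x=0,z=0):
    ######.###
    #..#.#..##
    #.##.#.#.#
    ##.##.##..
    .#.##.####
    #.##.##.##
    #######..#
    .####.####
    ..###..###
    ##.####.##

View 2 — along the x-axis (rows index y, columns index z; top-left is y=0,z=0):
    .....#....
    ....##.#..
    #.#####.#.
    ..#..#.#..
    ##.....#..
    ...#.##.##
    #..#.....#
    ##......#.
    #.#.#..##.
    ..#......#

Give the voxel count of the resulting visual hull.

voxel count = 243

start: 10×10×10 = 1000 voxels
  1. axis=1 (XZ plane), |mask|=70  ⇒  voxels=700
  2. axis=0 (YZ plane), |mask|=35  ⇒  voxels=243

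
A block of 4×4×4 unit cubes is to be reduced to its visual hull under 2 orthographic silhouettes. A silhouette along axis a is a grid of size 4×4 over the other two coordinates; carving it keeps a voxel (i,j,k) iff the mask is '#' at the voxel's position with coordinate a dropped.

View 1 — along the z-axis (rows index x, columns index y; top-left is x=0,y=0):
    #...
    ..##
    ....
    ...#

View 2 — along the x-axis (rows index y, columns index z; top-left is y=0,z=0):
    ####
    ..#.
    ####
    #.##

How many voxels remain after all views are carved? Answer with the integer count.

voxel count = 14

before carving: 64 voxels (4×4×4)
step 1: project along z, AND mask (4/16) → |grid| = 16
step 2: project along x, AND mask (12/16) → |grid| = 14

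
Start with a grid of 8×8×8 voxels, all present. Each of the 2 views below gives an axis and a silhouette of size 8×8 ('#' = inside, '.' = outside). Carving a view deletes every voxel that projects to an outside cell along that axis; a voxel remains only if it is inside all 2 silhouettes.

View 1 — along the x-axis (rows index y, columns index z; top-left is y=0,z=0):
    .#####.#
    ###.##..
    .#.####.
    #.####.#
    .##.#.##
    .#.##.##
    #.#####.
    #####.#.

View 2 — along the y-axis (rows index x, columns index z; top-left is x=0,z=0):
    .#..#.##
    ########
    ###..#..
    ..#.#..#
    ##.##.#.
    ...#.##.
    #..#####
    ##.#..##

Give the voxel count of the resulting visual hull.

|visual hull| = 208

before carving: 512 voxels (8×8×8)
  1. axis=0 (YZ plane), |mask|=44  ⇒  voxels=352
  2. axis=1 (XZ plane), |mask|=38  ⇒  voxels=208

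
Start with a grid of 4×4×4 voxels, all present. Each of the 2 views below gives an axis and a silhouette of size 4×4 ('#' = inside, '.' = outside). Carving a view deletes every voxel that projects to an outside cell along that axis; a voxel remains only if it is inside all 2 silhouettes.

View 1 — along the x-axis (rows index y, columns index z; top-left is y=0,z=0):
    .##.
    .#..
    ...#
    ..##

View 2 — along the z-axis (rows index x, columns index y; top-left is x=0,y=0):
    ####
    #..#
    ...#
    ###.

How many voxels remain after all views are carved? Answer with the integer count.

|visual hull| = 16

start: 4×4×4 = 64 voxels
carve view 1 (along x, YZ-mask fill 6/16): 24 voxels remain
carve view 2 (along z, XY-mask fill 10/16): 16 voxels remain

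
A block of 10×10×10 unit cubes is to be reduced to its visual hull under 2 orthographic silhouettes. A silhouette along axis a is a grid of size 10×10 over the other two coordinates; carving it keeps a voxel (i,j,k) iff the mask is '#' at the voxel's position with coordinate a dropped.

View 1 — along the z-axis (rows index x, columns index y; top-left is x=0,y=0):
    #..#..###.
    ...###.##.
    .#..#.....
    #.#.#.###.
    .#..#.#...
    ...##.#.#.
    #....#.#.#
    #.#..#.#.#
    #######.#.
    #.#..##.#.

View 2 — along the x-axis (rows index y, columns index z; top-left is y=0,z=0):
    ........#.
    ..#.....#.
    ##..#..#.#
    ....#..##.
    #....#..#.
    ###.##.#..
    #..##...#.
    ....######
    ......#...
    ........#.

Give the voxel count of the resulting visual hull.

initial block: 10^3 = 1000
step 1: project along z, AND mask (47/100) → |grid| = 470
step 2: project along x, AND mask (32/100) → |grid| = 154

voxel count = 154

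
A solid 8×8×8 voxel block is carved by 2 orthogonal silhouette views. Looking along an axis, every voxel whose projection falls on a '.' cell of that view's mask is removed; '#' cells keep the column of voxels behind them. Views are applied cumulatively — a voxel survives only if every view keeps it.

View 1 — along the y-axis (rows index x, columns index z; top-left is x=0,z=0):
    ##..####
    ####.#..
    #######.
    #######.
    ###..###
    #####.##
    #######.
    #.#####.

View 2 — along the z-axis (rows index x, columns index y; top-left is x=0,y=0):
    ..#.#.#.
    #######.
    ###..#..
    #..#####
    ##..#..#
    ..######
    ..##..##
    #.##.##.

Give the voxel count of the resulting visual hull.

voxel count = 247

before carving: 512 voxels (8×8×8)
step 1: project along y, AND mask (51/64) → |grid| = 408
step 2: project along z, AND mask (39/64) → |grid| = 247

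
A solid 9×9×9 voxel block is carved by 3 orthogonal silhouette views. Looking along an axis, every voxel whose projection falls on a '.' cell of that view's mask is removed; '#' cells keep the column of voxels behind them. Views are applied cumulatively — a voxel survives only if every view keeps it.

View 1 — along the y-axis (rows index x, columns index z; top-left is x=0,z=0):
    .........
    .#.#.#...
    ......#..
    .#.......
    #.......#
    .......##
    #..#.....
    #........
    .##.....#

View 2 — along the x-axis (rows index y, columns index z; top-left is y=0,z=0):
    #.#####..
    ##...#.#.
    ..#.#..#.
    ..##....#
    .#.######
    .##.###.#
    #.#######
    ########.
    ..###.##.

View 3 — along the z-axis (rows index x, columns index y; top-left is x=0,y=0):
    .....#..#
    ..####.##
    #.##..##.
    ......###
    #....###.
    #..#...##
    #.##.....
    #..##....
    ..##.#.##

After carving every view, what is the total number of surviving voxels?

remaining voxels: 35

initial block: 9^3 = 729
carve view 1 (along y, XZ-mask fill 15/81): 135 voxels remain
carve view 2 (along x, YZ-mask fill 50/81): 73 voxels remain
carve view 3 (along z, XY-mask fill 35/81): 35 voxels remain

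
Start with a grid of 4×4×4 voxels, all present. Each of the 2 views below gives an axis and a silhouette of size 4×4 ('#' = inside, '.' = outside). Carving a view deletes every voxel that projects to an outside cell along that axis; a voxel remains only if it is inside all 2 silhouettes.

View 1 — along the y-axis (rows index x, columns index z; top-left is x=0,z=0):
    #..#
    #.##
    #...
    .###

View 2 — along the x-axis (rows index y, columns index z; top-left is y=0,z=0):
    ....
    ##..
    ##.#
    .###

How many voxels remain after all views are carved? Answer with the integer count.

|visual hull| = 17

start: 4×4×4 = 64 voxels
V1 y: intersect with XZ mask (9 set) -- 36 left
V2 x: intersect with YZ mask (8 set) -- 17 left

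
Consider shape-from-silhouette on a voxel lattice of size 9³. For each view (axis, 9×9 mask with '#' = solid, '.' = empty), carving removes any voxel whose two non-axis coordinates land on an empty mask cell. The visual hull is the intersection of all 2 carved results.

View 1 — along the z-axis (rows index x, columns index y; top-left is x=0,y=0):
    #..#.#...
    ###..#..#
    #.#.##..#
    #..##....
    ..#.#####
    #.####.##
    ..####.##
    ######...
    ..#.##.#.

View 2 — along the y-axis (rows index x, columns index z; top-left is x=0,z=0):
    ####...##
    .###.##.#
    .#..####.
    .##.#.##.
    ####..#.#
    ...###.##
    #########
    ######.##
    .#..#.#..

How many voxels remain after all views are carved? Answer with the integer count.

voxel count = 273

full grid |V| = 729
carve view 1 (along z, XY-mask fill 45/81): 405 voxels remain
carve view 2 (along y, XZ-mask fill 53/81): 273 voxels remain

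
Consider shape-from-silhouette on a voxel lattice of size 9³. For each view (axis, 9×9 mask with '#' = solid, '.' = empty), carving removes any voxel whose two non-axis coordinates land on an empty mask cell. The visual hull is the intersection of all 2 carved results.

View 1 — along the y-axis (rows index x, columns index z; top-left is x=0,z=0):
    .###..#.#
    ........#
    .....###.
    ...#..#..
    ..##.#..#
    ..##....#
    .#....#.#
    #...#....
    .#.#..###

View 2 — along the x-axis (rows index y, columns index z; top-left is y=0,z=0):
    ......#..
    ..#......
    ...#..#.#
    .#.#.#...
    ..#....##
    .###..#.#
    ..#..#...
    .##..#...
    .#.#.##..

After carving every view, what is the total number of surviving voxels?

voxel count = 95

full grid |V| = 729
  1. axis=1 (XZ plane), |mask|=28  ⇒  voxels=252
  2. axis=0 (YZ plane), |mask|=25  ⇒  voxels=95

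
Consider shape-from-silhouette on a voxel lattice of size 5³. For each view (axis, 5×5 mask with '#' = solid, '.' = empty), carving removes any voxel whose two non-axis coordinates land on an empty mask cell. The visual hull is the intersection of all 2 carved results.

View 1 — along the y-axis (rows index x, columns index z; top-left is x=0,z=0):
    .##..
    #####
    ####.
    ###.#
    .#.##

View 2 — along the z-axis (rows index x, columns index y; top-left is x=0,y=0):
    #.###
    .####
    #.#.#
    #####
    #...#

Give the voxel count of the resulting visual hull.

initial block: 5^3 = 125
  1. axis=1 (XZ plane), |mask|=18  ⇒  voxels=90
  2. axis=2 (XY plane), |mask|=18  ⇒  voxels=66

|visual hull| = 66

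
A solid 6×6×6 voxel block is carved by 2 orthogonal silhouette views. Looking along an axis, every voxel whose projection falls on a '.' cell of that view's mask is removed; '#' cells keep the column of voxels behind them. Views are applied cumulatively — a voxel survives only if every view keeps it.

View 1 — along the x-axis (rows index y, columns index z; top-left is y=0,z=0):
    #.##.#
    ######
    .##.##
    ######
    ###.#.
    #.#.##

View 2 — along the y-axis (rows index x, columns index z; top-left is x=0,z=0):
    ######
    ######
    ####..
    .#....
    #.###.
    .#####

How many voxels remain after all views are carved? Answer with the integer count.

remaining voxels: 120

before carving: 216 voxels (6×6×6)
V1 x: intersect with YZ mask (28 set) -- 168 left
V2 y: intersect with XZ mask (26 set) -- 120 left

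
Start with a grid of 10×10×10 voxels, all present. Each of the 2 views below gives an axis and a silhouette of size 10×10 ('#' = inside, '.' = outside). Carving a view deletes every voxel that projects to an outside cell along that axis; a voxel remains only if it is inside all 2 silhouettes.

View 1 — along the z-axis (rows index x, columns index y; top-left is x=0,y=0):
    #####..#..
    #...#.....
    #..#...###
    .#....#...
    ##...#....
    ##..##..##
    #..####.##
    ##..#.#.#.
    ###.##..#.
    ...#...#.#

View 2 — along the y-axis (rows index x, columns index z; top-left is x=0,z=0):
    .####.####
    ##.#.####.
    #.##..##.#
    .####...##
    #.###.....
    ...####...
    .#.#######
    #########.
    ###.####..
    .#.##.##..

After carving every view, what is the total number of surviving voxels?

|visual hull| = 298

full grid |V| = 1000
step 1: project along z, AND mask (45/100) → |grid| = 450
step 2: project along y, AND mask (64/100) → |grid| = 298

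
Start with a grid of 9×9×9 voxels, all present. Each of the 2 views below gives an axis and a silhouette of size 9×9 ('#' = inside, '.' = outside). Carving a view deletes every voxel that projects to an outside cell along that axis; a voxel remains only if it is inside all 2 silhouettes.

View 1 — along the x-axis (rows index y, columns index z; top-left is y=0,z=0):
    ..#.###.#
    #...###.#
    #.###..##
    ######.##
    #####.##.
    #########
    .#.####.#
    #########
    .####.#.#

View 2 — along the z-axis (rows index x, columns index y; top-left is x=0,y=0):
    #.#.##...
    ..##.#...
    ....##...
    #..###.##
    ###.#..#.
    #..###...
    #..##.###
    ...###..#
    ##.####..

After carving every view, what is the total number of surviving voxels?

start: 9×9×9 = 729 voxels
step 1: project along x, AND mask (61/81) → |grid| = 549
step 2: project along z, AND mask (40/81) → |grid| = 282

|visual hull| = 282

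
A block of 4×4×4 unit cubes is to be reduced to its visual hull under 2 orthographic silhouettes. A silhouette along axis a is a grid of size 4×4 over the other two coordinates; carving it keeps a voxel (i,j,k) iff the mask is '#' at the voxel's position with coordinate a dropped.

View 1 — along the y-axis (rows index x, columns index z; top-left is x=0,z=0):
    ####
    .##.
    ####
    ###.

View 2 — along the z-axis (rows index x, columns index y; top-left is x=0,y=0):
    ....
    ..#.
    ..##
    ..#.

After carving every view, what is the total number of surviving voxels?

full grid |V| = 64
V1 y: intersect with XZ mask (13 set) -- 52 left
V2 z: intersect with XY mask (4 set) -- 13 left

remaining voxels: 13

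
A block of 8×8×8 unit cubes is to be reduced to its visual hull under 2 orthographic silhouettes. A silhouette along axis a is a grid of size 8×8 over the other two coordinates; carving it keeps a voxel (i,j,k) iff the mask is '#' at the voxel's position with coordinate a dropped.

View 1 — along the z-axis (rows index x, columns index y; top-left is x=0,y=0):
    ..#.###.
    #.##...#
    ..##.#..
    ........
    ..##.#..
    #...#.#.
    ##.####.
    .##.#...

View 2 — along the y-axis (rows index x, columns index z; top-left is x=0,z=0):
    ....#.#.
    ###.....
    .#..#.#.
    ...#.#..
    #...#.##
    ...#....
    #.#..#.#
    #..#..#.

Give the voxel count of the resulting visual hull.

remaining voxels: 77

start: 8×8×8 = 512 voxels
V1 z: intersect with XY mask (26 set) -- 208 left
V2 y: intersect with XZ mask (22 set) -- 77 left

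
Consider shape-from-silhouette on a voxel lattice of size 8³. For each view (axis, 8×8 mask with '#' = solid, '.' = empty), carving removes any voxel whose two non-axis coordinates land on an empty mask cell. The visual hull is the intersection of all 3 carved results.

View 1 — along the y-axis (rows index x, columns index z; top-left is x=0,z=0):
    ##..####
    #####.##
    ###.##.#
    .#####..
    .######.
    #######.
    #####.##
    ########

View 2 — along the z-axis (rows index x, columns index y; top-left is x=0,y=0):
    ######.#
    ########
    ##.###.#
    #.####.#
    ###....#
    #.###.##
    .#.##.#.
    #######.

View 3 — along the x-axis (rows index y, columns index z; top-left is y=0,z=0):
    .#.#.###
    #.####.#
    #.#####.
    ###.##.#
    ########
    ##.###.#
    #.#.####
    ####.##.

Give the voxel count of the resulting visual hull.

initial block: 8^3 = 512
  1. axis=1 (XZ plane), |mask|=52  ⇒  voxels=416
  2. axis=2 (XY plane), |mask|=48  ⇒  voxels=314
  3. axis=0 (YZ plane), |mask|=49  ⇒  voxels=242

|visual hull| = 242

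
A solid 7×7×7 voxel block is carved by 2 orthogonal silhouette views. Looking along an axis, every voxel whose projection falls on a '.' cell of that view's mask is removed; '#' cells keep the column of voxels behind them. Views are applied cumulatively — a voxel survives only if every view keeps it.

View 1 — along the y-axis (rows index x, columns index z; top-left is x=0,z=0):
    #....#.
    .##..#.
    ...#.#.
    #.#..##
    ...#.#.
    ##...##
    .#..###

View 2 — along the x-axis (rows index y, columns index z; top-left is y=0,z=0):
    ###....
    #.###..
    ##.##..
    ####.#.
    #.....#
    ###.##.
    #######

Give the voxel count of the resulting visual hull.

remaining voxels: 85

initial block: 7^3 = 343
[1] y-view keeps 21 columns → grid now 147
[2] x-view keeps 30 columns → grid now 85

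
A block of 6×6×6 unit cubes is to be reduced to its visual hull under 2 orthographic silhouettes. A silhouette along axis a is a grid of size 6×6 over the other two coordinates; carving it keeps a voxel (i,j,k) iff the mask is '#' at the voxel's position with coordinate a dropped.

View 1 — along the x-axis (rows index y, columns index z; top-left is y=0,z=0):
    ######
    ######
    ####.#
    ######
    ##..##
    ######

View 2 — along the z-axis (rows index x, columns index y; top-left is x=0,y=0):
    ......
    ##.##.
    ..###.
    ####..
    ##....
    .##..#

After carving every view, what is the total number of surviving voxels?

|visual hull| = 89

before carving: 216 voxels (6×6×6)
[1] x-view keeps 33 columns → grid now 198
[2] z-view keeps 16 columns → grid now 89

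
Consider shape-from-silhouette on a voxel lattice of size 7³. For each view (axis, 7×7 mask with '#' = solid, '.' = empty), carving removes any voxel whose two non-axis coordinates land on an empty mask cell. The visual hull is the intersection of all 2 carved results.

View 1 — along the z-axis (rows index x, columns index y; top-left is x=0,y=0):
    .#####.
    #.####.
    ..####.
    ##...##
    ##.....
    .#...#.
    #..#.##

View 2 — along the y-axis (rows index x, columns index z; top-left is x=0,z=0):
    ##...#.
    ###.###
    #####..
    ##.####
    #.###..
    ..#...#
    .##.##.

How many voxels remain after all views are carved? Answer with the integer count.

full grid |V| = 343
[1] z-view keeps 26 columns → grid now 182
[2] y-view keeps 30 columns → grid now 117

117 voxels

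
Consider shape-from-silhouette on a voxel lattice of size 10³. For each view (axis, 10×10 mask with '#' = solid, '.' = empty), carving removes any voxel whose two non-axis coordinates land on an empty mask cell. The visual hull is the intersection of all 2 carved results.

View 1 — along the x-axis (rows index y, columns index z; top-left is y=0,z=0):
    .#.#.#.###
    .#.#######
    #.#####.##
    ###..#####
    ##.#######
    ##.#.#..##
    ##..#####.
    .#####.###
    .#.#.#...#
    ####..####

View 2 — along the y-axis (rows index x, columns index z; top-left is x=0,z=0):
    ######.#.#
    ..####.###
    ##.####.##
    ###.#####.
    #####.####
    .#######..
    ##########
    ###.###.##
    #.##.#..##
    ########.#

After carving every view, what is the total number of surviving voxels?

voxel count = 572

initial block: 10^3 = 1000
after view 1 [x-axis, 72 of 100 cells solid] → remaining = 720
after view 2 [y-axis, 80 of 100 cells solid] → remaining = 572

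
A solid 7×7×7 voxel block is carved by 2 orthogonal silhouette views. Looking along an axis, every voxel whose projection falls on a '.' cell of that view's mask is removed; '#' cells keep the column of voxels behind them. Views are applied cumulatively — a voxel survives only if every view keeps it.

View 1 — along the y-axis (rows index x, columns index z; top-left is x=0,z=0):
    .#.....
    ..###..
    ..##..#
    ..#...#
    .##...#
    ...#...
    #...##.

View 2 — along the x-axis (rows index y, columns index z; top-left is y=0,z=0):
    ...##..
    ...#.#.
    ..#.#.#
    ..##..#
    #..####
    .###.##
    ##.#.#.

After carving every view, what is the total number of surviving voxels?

|visual hull| = 58

full grid |V| = 343
  1. axis=1 (XZ plane), |mask|=16  ⇒  voxels=112
  2. axis=0 (YZ plane), |mask|=24  ⇒  voxels=58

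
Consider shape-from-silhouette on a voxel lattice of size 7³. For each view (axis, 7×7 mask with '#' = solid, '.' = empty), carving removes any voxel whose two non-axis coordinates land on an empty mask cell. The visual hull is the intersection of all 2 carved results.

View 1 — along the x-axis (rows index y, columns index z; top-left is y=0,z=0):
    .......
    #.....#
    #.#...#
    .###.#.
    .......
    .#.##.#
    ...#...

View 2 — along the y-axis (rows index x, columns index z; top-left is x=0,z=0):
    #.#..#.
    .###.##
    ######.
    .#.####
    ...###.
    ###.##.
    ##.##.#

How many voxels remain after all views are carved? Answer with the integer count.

start: 7×7×7 = 343 voxels
after view 1 [x-axis, 14 of 49 cells solid] → remaining = 98
after view 2 [y-axis, 32 of 49 cells solid] → remaining = 61

voxel count = 61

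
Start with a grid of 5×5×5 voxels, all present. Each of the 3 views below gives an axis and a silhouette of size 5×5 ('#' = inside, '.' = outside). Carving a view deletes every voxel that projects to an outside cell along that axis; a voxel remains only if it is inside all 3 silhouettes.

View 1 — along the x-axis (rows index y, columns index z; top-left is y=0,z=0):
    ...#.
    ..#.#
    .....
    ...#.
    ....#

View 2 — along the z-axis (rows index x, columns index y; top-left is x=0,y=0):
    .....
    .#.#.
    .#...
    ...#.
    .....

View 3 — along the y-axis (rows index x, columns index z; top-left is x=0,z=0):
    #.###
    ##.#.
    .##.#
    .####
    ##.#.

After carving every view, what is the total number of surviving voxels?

4 voxels

full grid |V| = 125
  1. axis=0 (YZ plane), |mask|=5  ⇒  voxels=25
  2. axis=2 (XY plane), |mask|=4  ⇒  voxels=6
  3. axis=1 (XZ plane), |mask|=17  ⇒  voxels=4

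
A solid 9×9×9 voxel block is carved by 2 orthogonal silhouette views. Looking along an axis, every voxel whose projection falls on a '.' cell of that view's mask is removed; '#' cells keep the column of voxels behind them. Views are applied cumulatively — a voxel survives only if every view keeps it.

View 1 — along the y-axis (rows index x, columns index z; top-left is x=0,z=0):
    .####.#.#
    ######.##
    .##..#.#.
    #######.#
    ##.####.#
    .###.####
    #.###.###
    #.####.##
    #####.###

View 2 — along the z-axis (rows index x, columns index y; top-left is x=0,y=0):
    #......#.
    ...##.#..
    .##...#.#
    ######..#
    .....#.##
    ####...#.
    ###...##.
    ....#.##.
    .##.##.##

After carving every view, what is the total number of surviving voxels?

full grid |V| = 729
[1] y-view keeps 62 columns → grid now 558
[2] z-view keeps 38 columns → grid now 268

voxel count = 268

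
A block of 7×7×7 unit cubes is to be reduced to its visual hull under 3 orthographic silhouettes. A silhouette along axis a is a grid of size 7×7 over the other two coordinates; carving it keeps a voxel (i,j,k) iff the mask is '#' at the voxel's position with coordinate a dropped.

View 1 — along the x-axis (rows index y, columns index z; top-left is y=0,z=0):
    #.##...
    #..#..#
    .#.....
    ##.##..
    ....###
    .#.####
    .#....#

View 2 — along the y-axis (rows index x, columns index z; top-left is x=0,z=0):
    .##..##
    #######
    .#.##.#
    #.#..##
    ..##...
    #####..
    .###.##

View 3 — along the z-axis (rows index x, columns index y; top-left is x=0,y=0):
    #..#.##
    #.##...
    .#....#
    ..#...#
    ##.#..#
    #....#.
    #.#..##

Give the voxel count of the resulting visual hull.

|visual hull| = 39

initial block: 7^3 = 343
  1. axis=0 (YZ plane), |mask|=21  ⇒  voxels=147
  2. axis=1 (XZ plane), |mask|=31  ⇒  voxels=92
  3. axis=2 (XY plane), |mask|=21  ⇒  voxels=39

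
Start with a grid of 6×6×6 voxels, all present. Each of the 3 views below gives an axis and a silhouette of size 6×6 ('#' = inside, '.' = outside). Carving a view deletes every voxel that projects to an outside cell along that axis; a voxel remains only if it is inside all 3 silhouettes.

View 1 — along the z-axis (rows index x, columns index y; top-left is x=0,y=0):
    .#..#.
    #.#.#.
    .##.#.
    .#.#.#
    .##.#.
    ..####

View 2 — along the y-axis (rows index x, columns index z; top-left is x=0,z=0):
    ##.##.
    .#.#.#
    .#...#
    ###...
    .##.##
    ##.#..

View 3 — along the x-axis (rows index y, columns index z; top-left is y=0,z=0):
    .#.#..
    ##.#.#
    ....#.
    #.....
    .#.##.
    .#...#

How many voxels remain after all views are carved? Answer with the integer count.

full grid |V| = 216
[1] z-view keeps 18 columns → grid now 108
[2] y-view keeps 19 columns → grid now 56
[3] x-view keeps 13 columns → grid now 26

|visual hull| = 26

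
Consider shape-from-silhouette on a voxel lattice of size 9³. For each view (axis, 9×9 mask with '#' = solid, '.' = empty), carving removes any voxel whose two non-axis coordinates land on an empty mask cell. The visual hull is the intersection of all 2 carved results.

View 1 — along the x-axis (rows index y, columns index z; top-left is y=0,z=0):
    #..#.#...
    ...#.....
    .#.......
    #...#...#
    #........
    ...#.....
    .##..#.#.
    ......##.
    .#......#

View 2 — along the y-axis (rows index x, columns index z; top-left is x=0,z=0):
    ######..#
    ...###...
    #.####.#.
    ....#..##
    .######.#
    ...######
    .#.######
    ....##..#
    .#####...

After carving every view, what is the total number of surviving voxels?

start: 9×9×9 = 729 voxels
after view 1 [x-axis, 18 of 81 cells solid] → remaining = 162
after view 2 [y-axis, 47 of 81 cells solid] → remaining = 91

voxel count = 91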